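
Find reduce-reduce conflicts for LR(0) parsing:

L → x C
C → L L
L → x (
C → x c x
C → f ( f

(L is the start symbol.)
A reduce-reduce conflict occurs when an LR(0) state has two complete items [A → α .] and [B → β .] — both call for a reduction, and with no lookahead the parser cannot choose between them.

Augment with L' → L and build the canonical LR(0) collection (I0 = CLOSURE({[L' → . L]}), then GOTO on every symbol after a dot until no new states appear). It has 13 states:
  I0: { [L → . x (], [L → . x C], [L' → . L] }  — shift
  I1: { [L' → L .] }  — accept
  I2: { [C → . L L], [C → . f ( f], [C → . x c x], [L → . x (], [L → . x C], [L → x . (], [L → x . C] }  — shift
  I3: { [L → x ( .] }  — reduce
  I4: { [L → x C .] }  — reduce
  I5: { [C → L . L], [L → . x (], [L → . x C] }  — shift
  I6: { [C → f . ( f] }  — shift
  I7: { [C → . L L], [C → . f ( f], [C → . x c x], [C → x . c x], [L → . x (], [L → . x C], [L → x . (], [L → x . C] }  — shift
  I8: { [C → x c . x] }  — shift
  I9: { [C → x c x .] }  — reduce
  I10: { [C → f ( . f] }  — shift
  I11: { [C → f ( f .] }  — reduce
  I12: { [C → L L .] }  — reduce

No state contains more than one complete item.

Answer: No reduce-reduce conflicts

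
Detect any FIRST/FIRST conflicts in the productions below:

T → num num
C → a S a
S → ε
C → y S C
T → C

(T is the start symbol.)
No FIRST/FIRST conflicts.

A FIRST/FIRST conflict occurs when two productions N → α and N → β for the same non-terminal have FIRST(α) ∩ FIRST(β) ≠ ∅ (with ε ∈ FIRST of a nullable right-hand side, so two nullable alternatives also conflict).

FIRST sets of the non-terminals at (or reachable through a nullable prefix from) the front of some alternative:
  FIRST(C) = { 'a', 'y' }

Productions for T:
  T → num num: FIRST = { 'num' }
  T → C: FIRST = { 'a', 'y' }
Productions for C:
  C → a S a: FIRST = { 'a' }
  C → y S C: FIRST = { 'y' }
S has only one production, so no FIRST/FIRST conflict is possible there.

All alternatives of each non-terminal have pairwise disjoint FIRST sets.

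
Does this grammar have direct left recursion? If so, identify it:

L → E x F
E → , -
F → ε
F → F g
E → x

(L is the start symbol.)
Yes, F is left-recursive

Direct left recursion occurs when N → N α for some non-terminal N (the right-hand side begins with the left-hand side itself).

L → E x F: starts with E
E → , -: starts with ','
F → ε: starts with ε
F → F g: LEFT RECURSIVE (starts with F)
E → x: starts with x

The grammar has direct left recursion on: F.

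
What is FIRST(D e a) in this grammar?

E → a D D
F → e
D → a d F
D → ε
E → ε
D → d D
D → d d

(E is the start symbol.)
FIRST sets of the non-terminals involved (from the grammar, by fixed-point iteration):
  FIRST(D) = { 'a', 'd', ε }

To compute FIRST(D e a), process the symbols left to right:
Symbol D is a non-terminal. Add FIRST(D) \ {ε} = { 'a', 'd' }
D is nullable (ε ∈ FIRST(D)), continue to the next symbol.
Symbol e is a terminal. Add 'e' and stop.
FIRST(D e a) = { 'a', 'd', 'e' }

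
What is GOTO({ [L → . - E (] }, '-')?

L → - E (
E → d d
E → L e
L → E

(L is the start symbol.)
{ [E → . L e], [E → . d d], [L → - . E (], [L → . - E (], [L → . E] }

GOTO(I, '-') = CLOSURE({ [A → αX.β] : [A → α.Xβ] ∈ I, X = '-' })

Items with dot before '-', with the dot advanced:
  [L → . - E (] → [L → - . E (]
Closure of the advanced items:
  [L → - . E (] has the dot before E: add [E → . d d], [E → . L e]
  [E → . L e] has the dot before L: add [L → . - E (], [L → . E]

GOTO = { [E → . L e], [E → . d d], [L → - . E (], [L → . - E (], [L → . E] }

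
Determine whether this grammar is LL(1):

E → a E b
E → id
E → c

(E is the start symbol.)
Yes, the grammar is LL(1).

A grammar is LL(1) if for each non-terminal N with multiple productions, the predict sets of those productions are pairwise disjoint, where PREDICT(N → α) = (FIRST(α) \ {ε}) ∪ (FOLLOW(N) if α ⇒* ε).

For E:
  PREDICT(E → a E b) = { 'a' }
  PREDICT(E → id) = { 'id' }
  PREDICT(E → c) = { 'c' }

All predict sets are disjoint. The grammar IS LL(1).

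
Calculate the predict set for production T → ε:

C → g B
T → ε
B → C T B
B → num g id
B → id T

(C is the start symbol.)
{ $, 'g', 'id', 'num' }

PREDICT(T → ε) = (FIRST(RHS) \ {ε}) ∪ (FOLLOW(T) if ε ∈ FIRST(RHS), i.e. RHS ⇒* ε)
The right-hand side is ε (FIRST(ε) = { ε }), so the predict set is FOLLOW(T) = { $, 'g', 'id', 'num' }
PREDICT(T → ε) = { $, 'g', 'id', 'num' }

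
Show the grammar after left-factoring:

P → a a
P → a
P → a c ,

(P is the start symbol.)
P → a P'
P' → a
P' → ε
P' → c ,

Left-factoring transforms A → αβ₁ | αβ₂ into A → αA' and A' → β₁ | β₂
(α is the longest common prefix among the alternatives). Repeat until
no nonterminal has two alternatives with a common prefix.

Round 1: P has alternatives sharing prefix 'a'. Introduce P': P → a P'
  Add: P' → a
  Add: P' → ε
  Add: P' → c ,

No remaining common prefixes — done.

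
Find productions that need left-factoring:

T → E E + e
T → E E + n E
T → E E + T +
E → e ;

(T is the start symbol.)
Yes, T has productions with common prefix 'E E +'

Left-factoring is needed when two productions for the same non-terminal
share a common prefix on the right-hand side.

Productions for T:
  T → E E + e
  T → E E + n E
  T → E E + T +

Found common prefix 'E E +' in productions for T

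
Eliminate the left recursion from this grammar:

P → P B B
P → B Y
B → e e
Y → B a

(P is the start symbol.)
P is directly left-recursive. The standard transformation for
  A → A α₁ | ... | A α_m | β₁ | ... | β_n
is
  A  → β₁ A' | ... | β_n A'
  A' → α₁ A' | ... | α_m A' | ε

P → B Y becomes P → B Y P'
P → P B B becomes P' → B B P'
Add P' → ε

Productions for other non-terminals are unchanged:
  B → e e
  Y → B a

Resulting grammar:
P → B Y P'
P' → B B P'
P' → ε
B → e e
Y → B a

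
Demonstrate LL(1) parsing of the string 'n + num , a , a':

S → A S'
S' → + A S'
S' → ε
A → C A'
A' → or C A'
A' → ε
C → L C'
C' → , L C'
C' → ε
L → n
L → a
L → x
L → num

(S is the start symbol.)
Stack is shown with the top on the left.

Stack           Input              Action
-----------------------------------------
S $             n + num , a , a $  output S → A S'
A S' $          n + num , a , a $  output A → C A'
C A' S' $       n + num , a , a $  output C → L C'
L C' A' S' $    n + num , a , a $  output L → n
n C' A' S' $    n + num , a , a $  match 'n'
C' A' S' $      + num , a , a $    output C' → ε
A' S' $         + num , a , a $    output A' → ε
S' $            + num , a , a $    output S' → + A S'
+ A S' $        + num , a , a $    match '+'
A S' $          num , a , a $      output A → C A'
C A' S' $       num , a , a $      output C → L C'
L C' A' S' $    num , a , a $      output L → num
num C' A' S' $  num , a , a $      match 'num'
C' A' S' $      , a , a $          output C' → , L C'
, L C' A' S' $  , a , a $          match ','
L C' A' S' $    a , a $            output L → a
a C' A' S' $    a , a $            match 'a'
C' A' S' $      , a $              output C' → , L C'
, L C' A' S' $  , a $              match ','
L C' A' S' $    a $                output L → a
a C' A' S' $    a $                match 'a'
C' A' S' $      $                  output C' → ε
A' S' $         $                  output A' → ε
S' $            $                  output S' → ε
$               $                  accept

The string is accepted.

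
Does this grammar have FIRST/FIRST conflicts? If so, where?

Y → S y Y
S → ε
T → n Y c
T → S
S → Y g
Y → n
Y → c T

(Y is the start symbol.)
Yes. Y → S y Y / Y → n on { 'n' }; Y → S y Y / Y → c T on { 'c' }; T → n Y c / T → S on { 'n' }

A FIRST/FIRST conflict occurs when two productions N → α and N → β for the same non-terminal have FIRST(α) ∩ FIRST(β) ≠ ∅ (with ε ∈ FIRST of a nullable right-hand side, so two nullable alternatives also conflict).

FIRST sets of the non-terminals at (or reachable through a nullable prefix from) the front of some alternative:
  FIRST(S) = { 'c', 'n', 'y', ε }
  FIRST(Y) = { 'c', 'n', 'y' }

Productions for Y:
  Y → S y Y: FIRST = { 'c', 'n', 'y' }
  Y → n: FIRST = { 'n' }
  Y → c T: FIRST = { 'c' }
Productions for S:
  S → ε: FIRST = { ε }
  S → Y g: FIRST = { 'c', 'n', 'y' }
Productions for T:
  T → n Y c: FIRST = { 'n' }
  T → S: FIRST = { 'c', 'n', 'y', ε }

Conflict for Y: Y → S y Y and Y → n
  Overlap: { 'n' }
Conflict for Y: Y → S y Y and Y → c T
  Overlap: { 'c' }
Conflict for T: T → n Y c and T → S
  Overlap: { 'n' }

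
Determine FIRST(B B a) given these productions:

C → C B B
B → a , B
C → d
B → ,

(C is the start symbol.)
FIRST sets of the non-terminals involved (from the grammar, by fixed-point iteration):
  FIRST(B) = { ',', 'a' }

To compute FIRST(B B a), process the symbols left to right:
Symbol B is a non-terminal. Add FIRST(B) \ {ε} = { ',', 'a' }
B is not nullable (ε ∉ FIRST(B)), so stop here.
FIRST(B B a) = { ',', 'a' }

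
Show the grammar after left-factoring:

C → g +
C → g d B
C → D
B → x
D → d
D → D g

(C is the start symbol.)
C → g C'
C' → +
C' → d B
C → D
B → x
D → d
D → D g

Left-factoring transforms A → αβ₁ | αβ₂ into A → αA' and A' → β₁ | β₂
(α is the longest common prefix among the alternatives). Repeat until
no nonterminal has two alternatives with a common prefix.

Round 1: C has alternatives sharing prefix 'g'. Introduce C': C → g C'
  Add: C' → +
  Add: C' → d B

No remaining common prefixes — done.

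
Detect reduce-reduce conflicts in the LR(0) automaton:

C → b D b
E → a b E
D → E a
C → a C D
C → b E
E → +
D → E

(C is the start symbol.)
Augment with C' → C and build the canonical LR(0) collection (I0 = CLOSURE({[C' → . C]}), then GOTO on every symbol after a dot until no new states appear). It has 15 states:
  I0: { [C → . a C D], [C → . b D b], [C → . b E], [C' → . C] }  — shift
  I1: { [C' → C .] }  — accept
  I2: { [C → . a C D], [C → . b D b], [C → . b E], [C → a . C D] }  — shift
  I3: { [C → b . D b], [C → b . E], [D → . E a], [D → . E], [E → . +], [E → . a b E] }  — shift
  I4: { [E → + .] }  — reduce
  I5: { [C → b D . b] }  — shift
  I6: { [C → b E .], [D → E . a], [D → E .] }  — shift, 2 reduces
  I7: { [E → a . b E] }  — shift
  I8: { [E → . +], [E → . a b E], [E → a b . E] }  — shift
  I9: { [E → a b E .] }  — reduce
  I10: { [D → E a .] }  — reduce
  I11: { [C → b D b .] }  — reduce
  I12: { [C → a C . D], [D → . E a], [D → . E], [E → . +], [E → . a b E] }  — shift
  I13: { [C → a C D .] }  — reduce
  I14: { [D → E . a], [D → E .] }  — shift, reduce

I6 contains complete items [C → b E .], [D → E .] — reduce-reduce conflict.

Answer: Yes — I6: [C → b E .] vs [D → E .]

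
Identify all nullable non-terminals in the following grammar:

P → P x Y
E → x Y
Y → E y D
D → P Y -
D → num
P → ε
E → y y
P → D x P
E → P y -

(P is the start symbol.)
ε-productions: P → ε
So P is immediately nullable.
No further non-terminal can be added: every production for the remaining non-terminals contains a terminal or a non-nullable non-terminal.
Nullable = { 'P' }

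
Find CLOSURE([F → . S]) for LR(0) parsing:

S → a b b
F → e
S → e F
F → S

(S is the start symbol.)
To compute CLOSURE, for each item [A → α.Bβ] where B is a non-terminal, add [B → .γ] for all productions B → γ; repeat for the newly added items until nothing changes.

Start with: [F → . S]
  [F → . S] has the dot before S: add [S → . a b b], [S → . e F]
No further items can be added.

CLOSURE = { [F → . S], [S → . a b b], [S → . e F] }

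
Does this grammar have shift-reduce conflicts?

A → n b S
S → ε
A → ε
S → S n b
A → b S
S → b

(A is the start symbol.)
A shift-reduce conflict occurs when an LR(0) state has both:
  - a complete (reduce) item [A → α .] (dot at the end), and
  - a shift item [B → β . c γ] (dot before a terminal).

Augment with A' → A and build the canonical LR(0) collection (I0 = CLOSURE({[A' → . A]}), then GOTO on every symbol after a dot until no new states appear). It has 10 states:
  I0: { [A → . b S], [A → . n b S], [A → .], [A' → . A] }  — shift, reduce
  I1: { [A' → A .] }  — accept
  I2: { [A → b . S], [S → . S n b], [S → . b], [S → .] }  — shift, reduce
  I3: { [A → n . b S] }  — shift
  I4: { [A → n b . S], [S → . S n b], [S → . b], [S → .] }  — shift, reduce
  I5: { [A → n b S .], [S → S . n b] }  — shift, reduce
  I6: { [S → b .] }  — reduce
  I7: { [S → S n . b] }  — shift
  I8: { [S → S n b .] }  — reduce
  I9: { [A → b S .], [S → S . n b] }  — shift, reduce

I0 contains reduce item [A → .] and shift items [A → . b S], [A → . n b S] — shift-reduce conflict.
I2 contains reduce item [S → .] and shift item [S → . b] — shift-reduce conflict.
I4 contains reduce item [S → .] and shift item [S → . b] — shift-reduce conflict.
I5 contains reduce item [A → n b S .] and shift item [S → S . n b] — shift-reduce conflict.
I9 contains reduce item [A → b S .] and shift item [S → S . n b] — shift-reduce conflict.

Answer: Yes — I0: [A → .] vs [A → . b S]; I2: [S → .] vs [S → . b]; I4: [S → .] vs [S → . b]; I5: [A → n b S .] vs [S → S . n b]; I9: [A → b S .] vs [S → S . n b]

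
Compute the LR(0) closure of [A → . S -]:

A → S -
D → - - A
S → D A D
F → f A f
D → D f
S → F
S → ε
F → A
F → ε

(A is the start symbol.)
{ [A → . S -], [D → . - - A], [D → . D f], [F → . A], [F → . f A f], [F → .], [S → . D A D], [S → . F], [S → .] }

To compute CLOSURE, for each item [A → α.Bβ] where B is a non-terminal, add [B → .γ] for all productions B → γ; repeat for the newly added items until nothing changes.

Start with: [A → . S -]
  [A → . S -] has the dot before S: add [S → . D A D], [S → . F], [S → .]
  [S → . D A D] has the dot before D: add [D → . - - A], [D → . D f]
  [S → . F] has the dot before F: add [F → . f A f], [F → . A], [F → .]
  [F → . A] has the dot before A: all A-items already present
No further items can be added.

CLOSURE = { [A → . S -], [D → . - - A], [D → . D f], [F → . A], [F → . f A f], [F → .], [S → . D A D], [S → . F], [S → .] }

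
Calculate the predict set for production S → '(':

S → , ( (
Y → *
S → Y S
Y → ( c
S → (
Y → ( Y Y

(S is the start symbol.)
PREDICT(S → '(') = (FIRST(RHS) \ {ε}) ∪ (FOLLOW(S) if ε ∈ FIRST(RHS), i.e. RHS ⇒* ε)
FIRST('(') = { '(' }
ε ∉ FIRST('('), so FOLLOW(S) is not added.
PREDICT(S → '(') = { '(' }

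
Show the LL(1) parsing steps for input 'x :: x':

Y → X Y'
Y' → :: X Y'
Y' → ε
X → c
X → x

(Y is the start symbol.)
LL(1) parsing maintains a stack (initially the start symbol over $) and the input. At each step: if the stack top is a terminal, match it against the current input token; if it is a non-terminal N, replace it with the RHS of M[N, lookahead] (the unique production whose predict set contains the lookahead).

Stack is shown with the top on the left.

Stack      Input     Action
---------------------------
Y $        x :: x $  output Y → X Y'
X Y' $     x :: x $  output X → x
x Y' $     x :: x $  match 'x'
Y' $       :: x $    output Y' → :: X Y'
:: X Y' $  :: x $    match '::'
X Y' $     x $       output X → x
x Y' $     x $       match 'x'
Y' $       $         output Y' → ε
$          $         accept

The string is accepted.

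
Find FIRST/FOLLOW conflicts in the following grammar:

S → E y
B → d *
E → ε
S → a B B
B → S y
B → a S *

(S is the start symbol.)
A FIRST/FOLLOW conflict occurs when a non-terminal N has a nullable alternative N → β (β ⇒* ε) and another alternative N → α with FIRST(α) ∩ FOLLOW(N) ≠ ∅: on such a lookahead the parser cannot decide between expanding α and letting N vanish via β.

Nullable non-terminals: E.
E has a nullable alternative but only one production, so nothing to check.

B, S have no nullable alternative, so no FIRST/FOLLOW check is needed there.

No FIRST/FOLLOW conflicts found.

Answer: No FIRST/FOLLOW conflicts.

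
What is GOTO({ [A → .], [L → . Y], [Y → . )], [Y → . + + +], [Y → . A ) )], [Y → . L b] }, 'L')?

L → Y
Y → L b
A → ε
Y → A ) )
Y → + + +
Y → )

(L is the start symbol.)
{ [Y → L . b] }

GOTO(I, 'L') = CLOSURE({ [A → αX.β] : [A → α.Xβ] ∈ I, X = 'L' })

Items with dot before 'L', with the dot advanced:
  [Y → . L b] → [Y → L . b]
Closure adds nothing (no advanced item has the dot before a non-terminal).

GOTO = { [Y → L . b] }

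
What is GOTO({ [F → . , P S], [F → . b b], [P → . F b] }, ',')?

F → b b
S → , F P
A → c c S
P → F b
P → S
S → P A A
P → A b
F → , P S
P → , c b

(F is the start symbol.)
GOTO(I, ',') = CLOSURE({ [A → αX.β] : [A → α.Xβ] ∈ I, X = ',' })

Items with dot before ',', with the dot advanced:
  [F → . , P S] → [F → , . P S]
Closure of the advanced items:
  [F → , . P S] has the dot before P: add [P → . F b], [P → . S], [P → . A b], [P → . , c b]
  [P → . F b] has the dot before F: add [F → . b b], [F → . , P S]
  [P → . S] has the dot before S: add [S → . , F P], [S → . P A A]
  [P → . A b] has the dot before A: add [A → . c c S]

GOTO = { [A → . c c S], [F → , . P S], [F → . , P S], [F → . b b], [P → . , c b], [P → . A b], [P → . F b], [P → . S], [S → . , F P], [S → . P A A] }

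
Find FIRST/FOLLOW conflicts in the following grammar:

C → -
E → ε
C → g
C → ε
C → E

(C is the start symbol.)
No FIRST/FOLLOW conflicts.

A FIRST/FOLLOW conflict occurs when a non-terminal N has a nullable alternative N → β (β ⇒* ε) and another alternative N → α with FIRST(α) ∩ FOLLOW(N) ≠ ∅: on such a lookahead the parser cannot decide between expanding α and letting N vanish via β.

Nullable non-terminals: C, E.
FIRST sets used below: FIRST(E) = { ε }

C: nullable alternative(s) C → ε, C → E; FOLLOW(C) = { $ }
  C → -: FIRST \ {ε} = { '-' } — disjoint from FOLLOW(C)
  C → g: FIRST \ {ε} = { 'g' } — disjoint from FOLLOW(C)
  C → ε: FIRST \ {ε} = { } — disjoint from FOLLOW(C)
  C → E: FIRST \ {ε} = { } — disjoint from FOLLOW(C)
E has a nullable alternative but only one production, so nothing to check.

No FIRST/FOLLOW conflicts found.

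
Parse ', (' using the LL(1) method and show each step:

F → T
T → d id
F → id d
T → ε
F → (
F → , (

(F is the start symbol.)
LL(1) parsing maintains a stack (initially the start symbol over $) and the input. At each step: if the stack top is a terminal, match it against the current input token; if it is a non-terminal N, replace it with the RHS of M[N, lookahead] (the unique production whose predict set contains the lookahead).

Stack is shown with the top on the left.

Stack  Input  Action
--------------------
F $    , ( $  output F → , (
, ( $  , ( $  match ','
( $    ( $    match '('
$      $      accept

The string is accepted.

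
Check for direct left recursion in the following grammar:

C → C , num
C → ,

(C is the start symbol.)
Yes, C is left-recursive

C → C , num: LEFT RECURSIVE (starts with C)
C → ,: starts with ','

The grammar has direct left recursion on: C.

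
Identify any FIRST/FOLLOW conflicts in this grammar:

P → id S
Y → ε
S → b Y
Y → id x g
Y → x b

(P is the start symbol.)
A FIRST/FOLLOW conflict occurs when a non-terminal N has a nullable alternative N → β (β ⇒* ε) and another alternative N → α with FIRST(α) ∩ FOLLOW(N) ≠ ∅: on such a lookahead the parser cannot decide between expanding α and letting N vanish via β.

Nullable non-terminals: Y.

Y: nullable alternative(s) Y → ε; FOLLOW(Y) = { $ }
  Y → ε: FIRST \ {ε} = { } — this is the only nullable alternative, skip
  Y → id x g: FIRST \ {ε} = { 'id' } — disjoint from FOLLOW(Y)
  Y → x b: FIRST \ {ε} = { 'x' } — disjoint from FOLLOW(Y)

P, S have no nullable alternative, so no FIRST/FOLLOW check is needed there.

No FIRST/FOLLOW conflicts found.

Answer: No FIRST/FOLLOW conflicts.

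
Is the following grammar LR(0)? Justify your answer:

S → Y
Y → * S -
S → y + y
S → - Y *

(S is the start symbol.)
Yes, the grammar is LR(0)

A grammar is LR(0) if no state in the canonical LR(0) collection has:
  - both a shift item (dot before a terminal) and a complete item (shift-reduce conflict), or
  - two or more complete items (reduce-reduce conflict; the accept item [S' → S .] counts as a complete item here).

Augment with S' → S and build the canonical LR(0) collection (I0 = CLOSURE({[S' → . S]}), then GOTO on every symbol after a dot until no new states appear). It has 12 states:
  I0: { [S → . - Y *], [S → . Y], [S → . y + y], [S' → . S], [Y → . * S -] }  — shift
  I1: { [S → . - Y *], [S → . Y], [S → . y + y], [Y → * . S -], [Y → . * S -] }  — shift
  I2: { [S → - . Y *], [Y → . * S -] }  — shift
  I3: { [S' → S .] }  — accept
  I4: { [S → Y .] }  — reduce
  I5: { [S → y . + y] }  — shift
  I6: { [S → y + . y] }  — shift
  I7: { [S → y + y .] }  — reduce
  I8: { [S → - Y . *] }  — shift
  I9: { [S → - Y * .] }  — reduce
  I10: { [Y → * S . -] }  — shift
  I11: { [Y → * S - .] }  — reduce

Every state is either a pure shift/goto state or contains exactly one complete item and nothing to shift — no conflicts. The grammar is LR(0).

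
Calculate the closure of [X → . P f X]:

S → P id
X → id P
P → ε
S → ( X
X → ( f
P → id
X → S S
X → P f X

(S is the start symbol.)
Start with: [X → . P f X]
  [X → . P f X] has the dot before P: add [P → .], [P → . id]
No further items can be added.

CLOSURE = { [P → . id], [P → .], [X → . P f X] }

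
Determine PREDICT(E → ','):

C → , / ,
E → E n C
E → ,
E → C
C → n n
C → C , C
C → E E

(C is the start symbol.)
{ ',' }

PREDICT(E → ',') = (FIRST(RHS) \ {ε}) ∪ (FOLLOW(E) if ε ∈ FIRST(RHS), i.e. RHS ⇒* ε)
FIRST(',') = { ',' }
ε ∉ FIRST(','), so FOLLOW(E) is not added.
PREDICT(E → ',') = { ',' }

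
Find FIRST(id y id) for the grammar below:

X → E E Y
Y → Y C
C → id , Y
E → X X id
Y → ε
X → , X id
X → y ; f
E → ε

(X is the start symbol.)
{ 'id' }

To compute FIRST(id y id), process the symbols left to right:
Symbol id is a terminal. Add 'id' and stop.
FIRST(id y id) = { 'id' }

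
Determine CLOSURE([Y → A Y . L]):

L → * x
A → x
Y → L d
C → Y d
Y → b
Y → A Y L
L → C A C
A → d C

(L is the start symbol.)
{ [A → . d C], [A → . x], [C → . Y d], [L → . * x], [L → . C A C], [Y → . A Y L], [Y → . L d], [Y → . b], [Y → A Y . L] }

To compute CLOSURE, for each item [A → α.Bβ] where B is a non-terminal, add [B → .γ] for all productions B → γ; repeat for the newly added items until nothing changes.

Start with: [Y → A Y . L]
  [Y → A Y . L] has the dot before L: add [L → . * x], [L → . C A C]
  [L → . C A C] has the dot before C: add [C → . Y d]
  [C → . Y d] has the dot before Y: add [Y → . L d], [Y → . b], [Y → . A Y L]
  [Y → . A Y L] has the dot before A: add [A → . x], [A → . d C]
No further items can be added.

CLOSURE = { [A → . d C], [A → . x], [C → . Y d], [L → . * x], [L → . C A C], [Y → . A Y L], [Y → . L d], [Y → . b], [Y → A Y . L] }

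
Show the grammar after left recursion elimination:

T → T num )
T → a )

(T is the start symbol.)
T is directly left-recursive. The standard transformation for
  A → A α₁ | ... | A α_m | β₁ | ... | β_n
is
  A  → β₁ A' | ... | β_n A'
  A' → α₁ A' | ... | α_m A' | ε

T → a ) becomes T → a ) T'
T → T num ) becomes T' → num ) T'
Add T' → ε

Resulting grammar:
T → a ) T'
T' → num ) T'
T' → ε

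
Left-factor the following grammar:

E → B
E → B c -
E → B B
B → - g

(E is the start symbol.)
Left-factoring transforms A → αβ₁ | αβ₂ into A → αA' and A' → β₁ | β₂
(α is the longest common prefix among the alternatives). Repeat until
no nonterminal has two alternatives with a common prefix.

Round 1: E has alternatives sharing prefix 'B'. Introduce E': E → B E'
  Add: E' → ε
  Add: E' → c -
  Add: E' → B

No remaining common prefixes — done.

Resulting grammar:
E → B E'
E' → ε
E' → c -
E' → B
B → - g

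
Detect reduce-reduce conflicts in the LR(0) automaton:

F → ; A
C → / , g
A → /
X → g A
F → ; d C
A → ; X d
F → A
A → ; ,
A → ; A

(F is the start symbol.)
Yes — I7: [A → ; A .] vs [F → ; A .]

A reduce-reduce conflict occurs when an LR(0) state has two complete items [A → α .] and [B → β .] — both call for a reduction, and with no lookahead the parser cannot choose between them.

Augment with F' → F and build the canonical LR(0) collection (I0 = CLOSURE({[F' → . F]}), then GOTO on every symbol after a dot until no new states appear). It has 18 states:
  I0: { [A → . /], [A → . ; ,], [A → . ; A], [A → . ; X d], [F → . ; A], [F → . ; d C], [F → . A], [F' → . F] }  — shift
  I1: { [A → / .] }  — reduce
  I2: { [A → . /], [A → . ; ,], [A → . ; A], [A → . ; X d], [A → ; . ,], [A → ; . A], [A → ; . X d], [F → ; . A], [F → ; . d C], [X → . g A] }  — shift
  I3: { [F → A .] }  — reduce
  I4: { [F' → F .] }  — accept
  I5: { [A → ; , .] }  — reduce
  I6: { [A → . /], [A → . ; ,], [A → . ; A], [A → . ; X d], [A → ; . ,], [A → ; . A], [A → ; . X d], [X → . g A] }  — shift
  I7: { [A → ; A .], [F → ; A .] }  — 2 reduces
  I8: { [A → ; X . d] }  — shift
  I9: { [C → . / , g], [F → ; d . C] }  — shift
  I10: { [A → . /], [A → . ; ,], [A → . ; A], [A → . ; X d], [X → g . A] }  — shift
  I11: { [X → g A .] }  — reduce
  I12: { [C → / . , g] }  — shift
  I13: { [F → ; d C .] }  — reduce
  I14: { [C → / , . g] }  — shift
  I15: { [C → / , g .] }  — reduce
  I16: { [A → ; X d .] }  — reduce
  I17: { [A → ; A .] }  — reduce

I7 contains complete items [A → ; A .], [F → ; A .] — reduce-reduce conflict.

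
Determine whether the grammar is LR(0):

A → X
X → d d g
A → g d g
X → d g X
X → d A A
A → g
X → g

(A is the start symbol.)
A grammar is LR(0) if no state in the canonical LR(0) collection has:
  - both a shift item (dot before a terminal) and a complete item (shift-reduce conflict), or
  - two or more complete items (reduce-reduce conflict; the accept item [A' → A .] counts as a complete item here).

Augment with A' → A and build the canonical LR(0) collection (I0 = CLOSURE({[A' → . A]}), then GOTO on every symbol after a dot until no new states appear). It has 16 states:
  I0: { [A → . X], [A → . g d g], [A → . g], [A' → . A], [X → . d A A], [X → . d d g], [X → . d g X], [X → . g] }  — shift
  I1: { [A' → A .] }  — accept
  I2: { [A → X .] }  — reduce
  I3: { [A → . X], [A → . g d g], [A → . g], [X → . d A A], [X → . d d g], [X → . d g X], [X → . g], [X → d . A A], [X → d . d g], [X → d . g X] }  — shift
  I4: { [A → g . d g], [A → g .], [X → g .] }  — shift, 2 reduces
  I5: { [A → g d . g] }  — shift
  I6: { [A → g d g .] }  — reduce
  I7: { [A → . X], [A → . g d g], [A → . g], [X → . d A A], [X → . d d g], [X → . d g X], [X → . g], [X → d A . A] }  — shift
  I8: { [A → . X], [A → . g d g], [A → . g], [X → . d A A], [X → . d d g], [X → . d g X], [X → . g], [X → d . A A], [X → d . d g], [X → d . g X], [X → d d . g] }  — shift
  I9: { [A → g . d g], [A → g .], [X → . d A A], [X → . d d g], [X → . d g X], [X → . g], [X → d g . X], [X → g .] }  — shift, 2 reduces
  I10: { [X → d g X .] }  — reduce
  I11: { [A → . X], [A → . g d g], [A → . g], [A → g d . g], [X → . d A A], [X → . d d g], [X → . d g X], [X → . g], [X → d . A A], [X → d . d g], [X → d . g X] }  — shift
  I12: { [X → g .] }  — reduce
  I13: { [A → g . d g], [A → g .], [A → g d g .], [X → . d A A], [X → . d d g], [X → . d g X], [X → . g], [X → d g . X], [X → g .] }  — shift, 3 reduces
  I14: { [A → g . d g], [A → g .], [X → . d A A], [X → . d d g], [X → . d g X], [X → . g], [X → d d g .], [X → d g . X], [X → g .] }  — shift, 3 reduces
  I15: { [X → d A A .] }  — reduce

Conflict in state I4:
  Shift-reduce conflict between [A → g .] and [A → g . d g]
So the grammar is NOT LR(0).

Answer: No. Shift-reduce conflict between [A → g .] and [A → g . d g]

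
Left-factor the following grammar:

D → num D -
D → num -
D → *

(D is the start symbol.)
D → num D'
D' → D -
D' → -
D → *

Left-factoring transforms A → αβ₁ | αβ₂ into A → αA' and A' → β₁ | β₂
(α is the longest common prefix among the alternatives). Repeat until
no nonterminal has two alternatives with a common prefix.

Round 1: D has alternatives sharing prefix 'num'. Introduce D': D → num D'
  Add: D' → D -
  Add: D' → -

No remaining common prefixes — done.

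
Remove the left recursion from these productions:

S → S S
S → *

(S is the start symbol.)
S is directly left-recursive. The standard transformation for
  A → A α₁ | ... | A α_m | β₁ | ... | β_n
is
  A  → β₁ A' | ... | β_n A'
  A' → α₁ A' | ... | α_m A' | ε

S → * becomes S → * S'
S → S S becomes S' → S S'
Add S' → ε

Resulting grammar:
S → * S'
S' → S S'
S' → ε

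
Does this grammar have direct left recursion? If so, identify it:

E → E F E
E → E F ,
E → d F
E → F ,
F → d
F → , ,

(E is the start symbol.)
Yes, E is left-recursive

Direct left recursion occurs when N → N α for some non-terminal N (the right-hand side begins with the left-hand side itself).

E → E F E: LEFT RECURSIVE (starts with E)
E → E F ,: LEFT RECURSIVE (starts with E)
E → d F: starts with d
E → F ,: starts with F
F → d: starts with d
F → , ,: starts with ','

The grammar has direct left recursion on: E.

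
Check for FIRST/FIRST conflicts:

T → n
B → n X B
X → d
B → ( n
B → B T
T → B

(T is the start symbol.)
FIRST sets of the non-terminals at (or reachable through a nullable prefix from) the front of some alternative:
  FIRST(B) = { '(', 'n' }

Productions for T:
  T → n: FIRST = { 'n' }
  T → B: FIRST = { '(', 'n' }
Productions for B:
  B → n X B: FIRST = { 'n' }
  B → ( n: FIRST = { '(' }
  B → B T: FIRST = { '(', 'n' }
X has only one production, so no FIRST/FIRST conflict is possible there.

Conflict for T: T → n and T → B
  Overlap: { 'n' }
Conflict for B: B → n X B and B → B T
  Overlap: { 'n' }
Conflict for B: B → ( n and B → B T
  Overlap: { '(' }

Answer: Yes. T → n / T → B on { 'n' }; B → n X B / B → B T on { 'n' }; B → '(' n / B → B T on { '(' }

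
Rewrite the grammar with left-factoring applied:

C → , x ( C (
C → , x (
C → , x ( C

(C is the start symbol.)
Left-factoring transforms A → αβ₁ | αβ₂ into A → αA' and A' → β₁ | β₂
(α is the longest common prefix among the alternatives). Repeat until
no nonterminal has two alternatives with a common prefix.

Round 1: C has alternatives sharing prefix ', x ('. Introduce C': C → , x ( C'
  Add: C' → C (
  Add: C' → ε
  Add: C' → C

Round 2: C' has alternatives sharing prefix 'C'. Introduce C'': C' → C C''
  Add: C'' → (
  Add: C'' → ε

No remaining common prefixes — done.

Resulting grammar:
C → , x ( C'
C' → C C''
C'' → (
C'' → ε
C' → ε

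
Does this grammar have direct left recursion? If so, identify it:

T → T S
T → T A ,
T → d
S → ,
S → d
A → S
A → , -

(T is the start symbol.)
Direct left recursion occurs when N → N α for some non-terminal N (the right-hand side begins with the left-hand side itself).

T → T S: LEFT RECURSIVE (starts with T)
T → T A ,: LEFT RECURSIVE (starts with T)
T → d: starts with d
S → ,: starts with ','
S → d: starts with d
A → S: starts with S
A → , -: starts with ','

The grammar has direct left recursion on: T.

Answer: Yes, T is left-recursive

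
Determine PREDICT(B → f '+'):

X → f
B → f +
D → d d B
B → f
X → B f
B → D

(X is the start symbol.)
PREDICT(B → f '+') = (FIRST(RHS) \ {ε}) ∪ (FOLLOW(B) if ε ∈ FIRST(RHS), i.e. RHS ⇒* ε)
FIRST(f '+') = { 'f' }
ε ∉ FIRST(f '+'), so FOLLOW(B) is not added.
PREDICT(B → f '+') = { 'f' }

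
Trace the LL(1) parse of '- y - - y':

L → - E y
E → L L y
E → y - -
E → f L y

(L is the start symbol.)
LL(1) parsing maintains a stack (initially the start symbol over $) and the input. At each step: if the stack top is a terminal, match it against the current input token; if it is a non-terminal N, replace it with the RHS of M[N, lookahead] (the unique production whose predict set contains the lookahead).

Stack is shown with the top on the left.

Stack      Input        Action
------------------------------
L $        - y - - y $  output L → - E y
- E y $    - y - - y $  match '-'
E y $      y - - y $    output E → y - -
y - - y $  y - - y $    match 'y'
- - y $    - - y $      match '-'
- y $      - y $        match '-'
y $        y $          match 'y'
$          $            accept

The string is accepted.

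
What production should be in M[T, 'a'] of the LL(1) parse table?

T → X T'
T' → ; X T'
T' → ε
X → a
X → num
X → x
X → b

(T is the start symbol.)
T → X T'

To find M[T, 'a'], we find productions for T where 'a' is in the predict set (PREDICT(N → α) = (FIRST(α) \ {ε}) ∪ (FOLLOW(N) if α ⇒* ε)).

Relevant sets:
  FIRST(X) = { 'a', 'b', 'num', 'x' }

T → X T': PREDICT = { 'a', 'b', 'num', 'x' }
  'a' is in predict set, so this production goes in M[T, 'a']

M[T, 'a'] = T → X T'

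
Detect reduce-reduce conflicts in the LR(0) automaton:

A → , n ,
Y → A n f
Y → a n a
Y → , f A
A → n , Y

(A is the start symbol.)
A reduce-reduce conflict occurs when an LR(0) state has two complete items [A → α .] and [B → β .] — both call for a reduction, and with no lookahead the parser cannot choose between them.

Augment with A' → A and build the canonical LR(0) collection (I0 = CLOSURE({[A' → . A]}), then GOTO on every symbol after a dot until no new states appear). It has 17 states:
  I0: { [A → . , n ,], [A → . n , Y], [A' → . A] }  — shift
  I1: { [A → , . n ,] }  — shift
  I2: { [A' → A .] }  — accept
  I3: { [A → n . , Y] }  — shift
  I4: { [A → . , n ,], [A → . n , Y], [A → n , . Y], [Y → . , f A], [Y → . A n f], [Y → . a n a] }  — shift
  I5: { [A → , . n ,], [Y → , . f A] }  — shift
  I6: { [Y → A . n f] }  — shift
  I7: { [A → n , Y .] }  — reduce
  I8: { [Y → a . n a] }  — shift
  I9: { [Y → a n . a] }  — shift
  I10: { [Y → a n a .] }  — reduce
  I11: { [Y → A n . f] }  — shift
  I12: { [Y → A n f .] }  — reduce
  I13: { [A → . , n ,], [A → . n , Y], [Y → , f . A] }  — shift
  I14: { [A → , n . ,] }  — shift
  I15: { [A → , n , .] }  — reduce
  I16: { [Y → , f A .] }  — reduce

No state contains more than one complete item.

Answer: No reduce-reduce conflicts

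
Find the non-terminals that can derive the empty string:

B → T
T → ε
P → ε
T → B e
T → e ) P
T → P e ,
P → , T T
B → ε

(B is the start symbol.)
ε-productions: T → ε, P → ε, B → ε
So T, P, B are immediately nullable.
Every non-terminal is now nullable.
Nullable = { 'B', 'P', 'T' }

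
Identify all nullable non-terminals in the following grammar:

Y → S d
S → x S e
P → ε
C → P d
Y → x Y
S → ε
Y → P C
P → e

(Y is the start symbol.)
A non-terminal is nullable if it can derive ε (the empty string): either it has an ε-production, or it has a production whose right-hand side consists entirely of nullable non-terminals.

ε-productions: P → ε, S → ε
So P, S are immediately nullable.
No further non-terminal can be added: every production for the remaining non-terminals contains a terminal or a non-nullable non-terminal.
Nullable = { 'P', 'S' }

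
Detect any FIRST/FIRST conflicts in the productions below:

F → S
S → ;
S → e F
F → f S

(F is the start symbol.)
No FIRST/FIRST conflicts.

FIRST sets of the non-terminals at (or reachable through a nullable prefix from) the front of some alternative:
  FIRST(S) = { ';', 'e' }

Productions for F:
  F → S: FIRST = { ';', 'e' }
  F → f S: FIRST = { 'f' }
Productions for S:
  S → ;: FIRST = { ';' }
  S → e F: FIRST = { 'e' }

All alternatives of each non-terminal have pairwise disjoint FIRST sets.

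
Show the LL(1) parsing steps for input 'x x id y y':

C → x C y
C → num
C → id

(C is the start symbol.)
Stack is shown with the top on the left.

Stack      Input         Action
-------------------------------
C $        x x id y y $  output C → x C y
x C y $    x x id y y $  match 'x'
C y $      x id y y $    output C → x C y
x C y y $  x id y y $    match 'x'
C y y $    id y y $      output C → id
id y y $   id y y $      match 'id'
y y $      y y $         match 'y'
y $        y $           match 'y'
$          $             accept

The string is accepted.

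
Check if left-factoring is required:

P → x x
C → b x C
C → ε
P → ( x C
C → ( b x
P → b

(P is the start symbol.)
No, left-factoring is not needed

Left-factoring is needed when two productions for the same non-terminal
share a common prefix on the right-hand side.

Productions for P:
  P → x x
  P → ( x C
  P → b
Productions for C:
  C → b x C
  C → ε
  C → ( b x

No common prefixes found.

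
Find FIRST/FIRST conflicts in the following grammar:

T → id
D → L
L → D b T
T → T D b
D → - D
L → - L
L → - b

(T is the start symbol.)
Yes. T → id / T → T D b on { 'id' }; D → L / D → '-' D on { '-' }; L → D b T / L → '-' L on { '-' }; L → D b T / L → '-' b on { '-' }; L → '-' L / L → '-' b on { '-' }

FIRST sets of the non-terminals at (or reachable through a nullable prefix from) the front of some alternative:
  FIRST(T) = { 'id' }
  FIRST(L) = { '-' }
  FIRST(D) = { '-' }

Productions for T:
  T → id: FIRST = { 'id' }
  T → T D b: FIRST = { 'id' }
Productions for D:
  D → L: FIRST = { '-' }
  D → - D: FIRST = { '-' }
Productions for L:
  L → D b T: FIRST = { '-' }
  L → - L: FIRST = { '-' }
  L → - b: FIRST = { '-' }

Conflict for T: T → id and T → T D b
  Overlap: { 'id' }
Conflict for D: D → L and D → - D
  Overlap: { '-' }
Conflict for L: L → D b T and L → - L
  Overlap: { '-' }
Conflict for L: L → D b T and L → - b
  Overlap: { '-' }
Conflict for L: L → - L and L → - b
  Overlap: { '-' }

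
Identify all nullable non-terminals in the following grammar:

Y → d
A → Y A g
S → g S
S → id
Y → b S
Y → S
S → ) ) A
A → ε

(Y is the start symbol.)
{ 'A' }

A non-terminal is nullable if it can derive ε (the empty string): either it has an ε-production, or it has a production whose right-hand side consists entirely of nullable non-terminals.

ε-productions: A → ε
So A is immediately nullable.
No further non-terminal can be added: every production for the remaining non-terminals contains a terminal or a non-nullable non-terminal.
Nullable = { 'A' }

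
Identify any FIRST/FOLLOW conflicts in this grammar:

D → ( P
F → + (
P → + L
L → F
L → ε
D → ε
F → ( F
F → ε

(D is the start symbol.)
No FIRST/FOLLOW conflicts.

A FIRST/FOLLOW conflict occurs when a non-terminal N has a nullable alternative N → β (β ⇒* ε) and another alternative N → α with FIRST(α) ∩ FOLLOW(N) ≠ ∅: on such a lookahead the parser cannot decide between expanding α and letting N vanish via β.

Nullable non-terminals: D, F, L.
FIRST sets used below: FIRST(F) = { '(', '+', ε }

D: nullable alternative(s) D → ε; FOLLOW(D) = { $ }
  D → ( P: FIRST \ {ε} = { '(' } — disjoint from FOLLOW(D)
  D → ε: FIRST \ {ε} = { } — this is the only nullable alternative, skip

F: nullable alternative(s) F → ε; FOLLOW(F) = { $ }
  F → + (: FIRST \ {ε} = { '+' } — disjoint from FOLLOW(F)
  F → ( F: FIRST \ {ε} = { '(' } — disjoint from FOLLOW(F)
  F → ε: FIRST \ {ε} = { } — this is the only nullable alternative, skip

L: nullable alternative(s) L → F, L → ε; FOLLOW(L) = { $ }
  L → F: FIRST \ {ε} = { '(', '+' } — disjoint from FOLLOW(L)
  L → ε: FIRST \ {ε} = { } — disjoint from FOLLOW(L)

P has no nullable alternative, so no FIRST/FOLLOW check is needed there.

No FIRST/FOLLOW conflicts found.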